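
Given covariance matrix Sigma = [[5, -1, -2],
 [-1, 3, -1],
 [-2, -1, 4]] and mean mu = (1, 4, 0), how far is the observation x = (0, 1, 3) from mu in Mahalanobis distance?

Step 1 — centre the observation: (x - mu) = (-1, -3, 3).

Step 2 — invert Sigma (cofactor / det for 3×3, or solve directly):
  Sigma^{-1} = [[0.3143, 0.1714, 0.2],
 [0.1714, 0.4571, 0.2],
 [0.2, 0.2, 0.4]].

Step 3 — form the quadratic (x - mu)^T · Sigma^{-1} · (x - mu):
  Sigma^{-1} · (x - mu) = (-0.2286, -0.9429, 0.4).
  (x - mu)^T · [Sigma^{-1} · (x - mu)] = (-1)·(-0.2286) + (-3)·(-0.9429) + (3)·(0.4) = 4.2571.

Step 4 — take square root: d = √(4.2571) ≈ 2.0633.

d(x, mu) = √(4.2571) ≈ 2.0633


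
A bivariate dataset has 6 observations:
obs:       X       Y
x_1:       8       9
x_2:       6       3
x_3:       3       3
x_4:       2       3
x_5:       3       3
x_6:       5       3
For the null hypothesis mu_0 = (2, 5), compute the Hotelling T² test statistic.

Step 1 — sample mean vector:
  mean(X) = (8 + 6 + 3 + 2 + 3 + 5) / 6 = 27/6 = 4.5
  mean(Y) = (9 + 3 + 3 + 3 + 3 + 3) / 6 = 24/6 = 4
  x̄ = (4.5, 4),  deviation x̄ - mu_0 = (4.5, 4) - (2, 5) = (2.5, -1).

Step 2 — sample covariance matrix, S[i,j] = (1/(n-1)) · Σ_k (x_{k,i} - mean_i) · (x_{k,j} - mean_j), divisor n-1 = 5:
  S[X,X] = ((3.5)·(3.5) + (1.5)·(1.5) + (-1.5)·(-1.5) + (-2.5)·(-2.5) + (-1.5)·(-1.5) + (0.5)·(0.5)) / 5 = 25.5/5 = 5.1
  S[X,Y] = ((3.5)·(5) + (1.5)·(-1) + (-1.5)·(-1) + (-2.5)·(-1) + (-1.5)·(-1) + (0.5)·(-1)) / 5 = 21/5 = 4.2
  S[Y,Y] = ((5)·(5) + (-1)·(-1) + (-1)·(-1) + (-1)·(-1) + (-1)·(-1) + (-1)·(-1)) / 5 = 30/5 = 6
  S = [[5.1, 4.2],
 [4.2, 6]].

Step 3 — invert S. det(S) = 5.1·6 - (4.2)² = 12.96.
  S^{-1} = (1/det) · [[d, -b], [-b, a]] = [[0.463, -0.3241],
 [-0.3241, 0.3935]].

Step 4 — quadratic form (x̄ - mu_0)^T · S^{-1} · (x̄ - mu_0):
  S^{-1} · (x̄ - mu_0) = (1.4815, -1.2037),
  (x̄ - mu_0)^T · [...] = (2.5)·(1.4815) + (-1)·(-1.2037) = 4.9074.

Step 5 — scale by n: T² = 6 · 4.9074 = 29.4444.

T² ≈ 29.4444


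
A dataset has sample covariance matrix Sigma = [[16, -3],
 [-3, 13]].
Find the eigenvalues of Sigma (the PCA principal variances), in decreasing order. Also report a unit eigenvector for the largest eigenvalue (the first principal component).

Step 1 — characteristic polynomial of 2×2 Sigma:
  det(Sigma - λI) = λ² - trace · λ + det = 0.
  trace = 16 + 13 = 29, det = 16·13 - (-3)² = 199.
Step 2 — discriminant:
  Δ = trace² - 4·det = 841 - 796 = 45.
Step 3 — eigenvalues:
  λ = (trace ± √Δ)/2 = (29 ± 6.7082)/2,
  λ_1 = 17.8541,  λ_2 = 11.1459.

Step 4 — unit eigenvector for λ_1: solve (Sigma - λ_1 I)v = 0. First row:
  (16 - 17.8541)·v_x + (-3)·v_y = 0, i.e. (-1.8541)·v_x + (-3)·v_y = 0,
  so v ∝ (b, λ_1 - a) = (-3, 1.8541); multiply by -1 so the first entry is positive: u = (3, -1.8541).
  ||u|| = √((3)² + (-1.8541)²) = √(12.4377) ≈ 3.5267,
  v_1 = u/||u|| ≈ (0.8507, -0.5257) (||v_1|| = 1).

λ_1 = 17.8541,  λ_2 = 11.1459;  v_1 ≈ (0.8507, -0.5257)


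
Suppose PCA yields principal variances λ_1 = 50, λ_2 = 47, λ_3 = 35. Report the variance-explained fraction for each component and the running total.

Step 1 — total variance = trace(Sigma) = Σ λ_i = 50 + 47 + 35 = 132.

Step 2 — fraction explained by component i = λ_i / Σ λ:
  PC1: 50/132 = 0.3788
  PC2: 47/132 = 0.3561
  PC3: 35/132 = 0.2652

Step 3 — cumulative fraction after k components = (λ_1 + ... + λ_k) / Σ λ:
  k = 1: 50/132 = 0.3788
  k = 2: (50 + 47)/132 = 97/132 = 0.7348
  k = 3: (50 + 47 + 35)/132 = 132/132 = 1

Summary (fraction, with percent):

explained: PC1 0.3788 (37.88%), PC2 0.3561 (35.61%), PC3 0.2652 (26.52%);  cumulative: 0.3788, 0.7348, 1


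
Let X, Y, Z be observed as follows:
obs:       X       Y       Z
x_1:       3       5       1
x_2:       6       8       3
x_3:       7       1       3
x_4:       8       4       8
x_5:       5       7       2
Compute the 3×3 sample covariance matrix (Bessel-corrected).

Step 1 — column means:
  mean(X) = (3 + 6 + 7 + 8 + 5) / 5 = 29/5 = 5.8
  mean(Y) = (5 + 8 + 1 + 4 + 7) / 5 = 25/5 = 5
  mean(Z) = (1 + 3 + 3 + 8 + 2) / 5 = 17/5 = 3.4

Step 2 — sample covariance S[i,j] = (1/(n-1)) · Σ_k (x_{k,i} - mean_i) · (x_{k,j} - mean_j), with n-1 = 4.
  S[X,X] = ((-2.8)·(-2.8) + (0.2)·(0.2) + (1.2)·(1.2) + (2.2)·(2.2) + (-0.8)·(-0.8)) / 4 = 14.8/4 = 3.7
  S[X,Y] = ((-2.8)·(0) + (0.2)·(3) + (1.2)·(-4) + (2.2)·(-1) + (-0.8)·(2)) / 4 = -8/4 = -2
  S[X,Z] = ((-2.8)·(-2.4) + (0.2)·(-0.4) + (1.2)·(-0.4) + (2.2)·(4.6) + (-0.8)·(-1.4)) / 4 = 17.4/4 = 4.35
  S[Y,Y] = ((0)·(0) + (3)·(3) + (-4)·(-4) + (-1)·(-1) + (2)·(2)) / 4 = 30/4 = 7.5
  S[Y,Z] = ((0)·(-2.4) + (3)·(-0.4) + (-4)·(-0.4) + (-1)·(4.6) + (2)·(-1.4)) / 4 = -7/4 = -1.75
  S[Z,Z] = ((-2.4)·(-2.4) + (-0.4)·(-0.4) + (-0.4)·(-0.4) + (4.6)·(4.6) + (-1.4)·(-1.4)) / 4 = 29.2/4 = 7.3

S is symmetric (S[j,i] = S[i,j]). Assembling:

S = [[3.7, -2, 4.35],
 [-2, 7.5, -1.75],
 [4.35, -1.75, 7.3]]


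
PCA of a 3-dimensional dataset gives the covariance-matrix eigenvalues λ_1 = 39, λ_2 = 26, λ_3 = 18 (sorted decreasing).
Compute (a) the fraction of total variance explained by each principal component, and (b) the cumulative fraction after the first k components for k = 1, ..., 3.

Step 1 — total variance = trace(Sigma) = Σ λ_i = 39 + 26 + 18 = 83.

Step 2 — fraction explained by component i = λ_i / Σ λ:
  PC1: 39/83 = 0.4699
  PC2: 26/83 = 0.3133
  PC3: 18/83 = 0.2169

Step 3 — cumulative fraction after k components = (λ_1 + ... + λ_k) / Σ λ:
  k = 1: 39/83 = 0.4699
  k = 2: (39 + 26)/83 = 65/83 = 0.7831
  k = 3: (39 + 26 + 18)/83 = 83/83 = 1

Summary (fraction, with percent):

explained: PC1 0.4699 (46.99%), PC2 0.3133 (31.33%), PC3 0.2169 (21.69%);  cumulative: 0.4699, 0.7831, 1


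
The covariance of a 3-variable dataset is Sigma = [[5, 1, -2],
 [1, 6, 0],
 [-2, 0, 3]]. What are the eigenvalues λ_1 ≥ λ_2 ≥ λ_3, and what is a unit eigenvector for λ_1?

Step 1 — characteristic polynomial p(λ) = det(λI - Sigma) = λ³ - tr·λ² + c_1·λ - det, where tr = trace, c_1 = sum of the principal 2×2 minors, det = det(Sigma):
  tr = 5 + 6 + 3 = 14,
  c_1 = (5·6 - (1)²) + (5·3 - (-2)²) + (6·3 - (0)²) = 29 + 11 + 18 = 58,
  det = 5·(6·3 - (0)²) - (1)·((1)·3 - (0)·(-2)) + (-2)·((1)·(0) - 6·(-2)) = 5·(18) - (1)·(3) + (-2)·(12) = 63.
  So p(λ) = λ³ - 14λ² + 58λ - 63.
Step 2 — look for an integer root (rational root theorem: any rational root is an integer divisor of 63). Testing λ = 7:
  p(7) = 343 - 686 + 406 - 63 = 0  ✓
  Dividing out (λ - 7): p(λ) = (λ - 7)(λ² - 7λ + 9).
Step 3 — remaining eigenvalues from the quadratic λ² - 7λ + 9 = 0:
  Δ = 7² - 4·9 = 49 - 36 = 13,  λ = (7 ± √13)/2 = (7 ± 3.6056)/2 ≈ 5.3028 or 1.6972.
  Sorted: λ_1 = 7,  λ_2 = 5.3028,  λ_3 = 1.6972  (check: sum = 14 = tr ✓).

Step 4 — unit eigenvector for λ_1 = 7: v spans the null space of (Sigma - λ_1 I), whose rows are
  r_1 = (-2, 1, -2),  r_2 = (1, -1, 0),  r_3 = (-2, 0, -4).
  v is orthogonal to every row, so take v ∝ r_1 × r_2 = ((1)·(0) - (-2)·(-1), (-2)·(1) - (-2)·(0), (-2)·(-1) - (1)·(1)) = (-2, -2, 1).
  Rescale (multiply by -1 so the first nonzero entry is positive): u = (2, 2, -1).
  ||u|| = √((2)² + (2)² + (-1)²) = √(9) = 3,  v_1 = u/||u|| ≈ (0.6667, 0.6667, -0.3333) (||v_1|| = 1).

λ_1 = 7,  λ_2 = 5.3028,  λ_3 = 1.6972;  v_1 ≈ (0.6667, 0.6667, -0.3333)


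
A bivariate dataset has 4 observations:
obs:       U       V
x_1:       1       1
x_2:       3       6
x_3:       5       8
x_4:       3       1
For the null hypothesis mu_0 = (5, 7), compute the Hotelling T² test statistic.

Step 1 — sample mean vector:
  mean(U) = (1 + 3 + 5 + 3) / 4 = 12/4 = 3
  mean(V) = (1 + 6 + 8 + 1) / 4 = 16/4 = 4
  x̄ = (3, 4),  deviation x̄ - mu_0 = (3, 4) - (5, 7) = (-2, -3).

Step 2 — sample covariance matrix, S[i,j] = (1/(n-1)) · Σ_k (x_{k,i} - mean_i) · (x_{k,j} - mean_j), divisor n-1 = 3:
  S[U,U] = ((-2)·(-2) + (0)·(0) + (2)·(2) + (0)·(0)) / 3 = 8/3 = 2.6667
  S[U,V] = ((-2)·(-3) + (0)·(2) + (2)·(4) + (0)·(-3)) / 3 = 14/3 = 4.6667
  S[V,V] = ((-3)·(-3) + (2)·(2) + (4)·(4) + (-3)·(-3)) / 3 = 38/3 = 12.6667
  S = [[2.6667, 4.6667],
 [4.6667, 12.6667]].

Step 3 — invert S. det(S) = 2.6667·12.6667 - (4.6667)² = 12.
  S^{-1} = (1/det) · [[d, -b], [-b, a]] = [[1.0556, -0.3889],
 [-0.3889, 0.2222]].

Step 4 — quadratic form (x̄ - mu_0)^T · S^{-1} · (x̄ - mu_0):
  S^{-1} · (x̄ - mu_0) = (-0.9444, 0.1111),
  (x̄ - mu_0)^T · [...] = (-2)·(-0.9444) + (-3)·(0.1111) = 1.5556.

Step 5 — scale by n: T² = 4 · 1.5556 = 6.2222.

T² ≈ 6.2222


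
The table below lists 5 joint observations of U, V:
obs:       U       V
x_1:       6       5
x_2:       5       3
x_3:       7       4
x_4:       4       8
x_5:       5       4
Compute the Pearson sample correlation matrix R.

Step 1 — column means:
  mean(U) = (6 + 5 + 7 + 4 + 5) / 5 = 27/5 = 5.4
  mean(V) = (5 + 3 + 4 + 8 + 4) / 5 = 24/5 = 4.8

Step 2 — sample variances and covariances s[i,j] = (1/(n-1)) · Σ_k (x_{k,i} - mean_i) · (x_{k,j} - mean_j), with n-1 = 4:
  s[U,U] = ((0.6)·(0.6) + (-0.4)·(-0.4) + (1.6)·(1.6) + (-1.4)·(-1.4) + (-0.4)·(-0.4)) / 4 = 5.2/4 = 1.3
  s[U,V] = ((0.6)·(0.2) + (-0.4)·(-1.8) + (1.6)·(-0.8) + (-1.4)·(3.2) + (-0.4)·(-0.8)) / 4 = -4.6/4 = -1.15
  s[V,V] = ((0.2)·(0.2) + (-1.8)·(-1.8) + (-0.8)·(-0.8) + (3.2)·(3.2) + (-0.8)·(-0.8)) / 4 = 14.8/4 = 3.7
  Sample standard deviations s_i = √(s[i,i]):
  s(U) = √(1.3) = 1.1402
  s(V) = √(3.7) = 1.9235

Step 3 — r_{ij} = s_{ij} / (s_i · s_j):
  r[U,U] = 1 (diagonal).
  r[U,V] = -1.15 / (1.1402 · 1.9235) = -1.15 / 2.1932 = -0.5244
  r[V,V] = 1 (diagonal).

R is symmetric with unit diagonal. Assembling:

R = [[1, -0.5244],
 [-0.5244, 1]]


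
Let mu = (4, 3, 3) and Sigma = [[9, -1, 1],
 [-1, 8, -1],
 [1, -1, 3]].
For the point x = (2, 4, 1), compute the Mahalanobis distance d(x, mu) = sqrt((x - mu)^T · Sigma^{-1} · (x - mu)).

Step 1 — centre the observation: (x - mu) = (-2, 1, -2).

Step 2 — invert Sigma (cofactor / det for 3×3, or solve directly):
  Sigma^{-1} = [[0.1162, 0.0101, -0.0354],
 [0.0101, 0.1313, 0.0404],
 [-0.0354, 0.0404, 0.3586]].

Step 3 — form the quadratic (x - mu)^T · Sigma^{-1} · (x - mu):
  Sigma^{-1} · (x - mu) = (-0.1515, 0.0303, -0.6061).
  (x - mu)^T · [Sigma^{-1} · (x - mu)] = (-2)·(-0.1515) + (1)·(0.0303) + (-2)·(-0.6061) = 1.5455.

Step 4 — take square root: d = √(1.5455) ≈ 1.2432.

d(x, mu) = √(1.5455) ≈ 1.2432


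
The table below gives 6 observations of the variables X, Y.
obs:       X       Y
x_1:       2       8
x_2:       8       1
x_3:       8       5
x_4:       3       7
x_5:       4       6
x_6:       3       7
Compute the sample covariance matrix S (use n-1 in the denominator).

Step 1 — column means:
  mean(X) = (2 + 8 + 8 + 3 + 4 + 3) / 6 = 28/6 = 4.6667
  mean(Y) = (8 + 1 + 5 + 7 + 6 + 7) / 6 = 34/6 = 5.6667

Step 2 — sample covariance S[i,j] = (1/(n-1)) · Σ_k (x_{k,i} - mean_i) · (x_{k,j} - mean_j), with n-1 = 5.
  S[X,X] = ((-2.6667)·(-2.6667) + (3.3333)·(3.3333) + (3.3333)·(3.3333) + (-1.6667)·(-1.6667) + (-0.6667)·(-0.6667) + (-1.6667)·(-1.6667)) / 5 = 35.3333/5 = 7.0667
  S[X,Y] = ((-2.6667)·(2.3333) + (3.3333)·(-4.6667) + (3.3333)·(-0.6667) + (-1.6667)·(1.3333) + (-0.6667)·(0.3333) + (-1.6667)·(1.3333)) / 5 = -28.6667/5 = -5.7333
  S[Y,Y] = ((2.3333)·(2.3333) + (-4.6667)·(-4.6667) + (-0.6667)·(-0.6667) + (1.3333)·(1.3333) + (0.3333)·(0.3333) + (1.3333)·(1.3333)) / 5 = 31.3333/5 = 6.2667

S is symmetric (S[j,i] = S[i,j]). Assembling:

S = [[7.0667, -5.7333],
 [-5.7333, 6.2667]]


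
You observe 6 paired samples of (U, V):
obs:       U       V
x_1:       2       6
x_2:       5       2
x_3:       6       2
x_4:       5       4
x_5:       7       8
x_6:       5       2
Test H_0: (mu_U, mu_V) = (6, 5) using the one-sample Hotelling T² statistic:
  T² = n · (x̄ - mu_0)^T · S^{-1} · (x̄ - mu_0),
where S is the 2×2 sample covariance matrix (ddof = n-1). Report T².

Step 1 — sample mean vector:
  mean(U) = (2 + 5 + 6 + 5 + 7 + 5) / 6 = 30/6 = 5
  mean(V) = (6 + 2 + 2 + 4 + 8 + 2) / 6 = 24/6 = 4
  x̄ = (5, 4),  deviation x̄ - mu_0 = (5, 4) - (6, 5) = (-1, -1).

Step 2 — sample covariance matrix, S[i,j] = (1/(n-1)) · Σ_k (x_{k,i} - mean_i) · (x_{k,j} - mean_j), divisor n-1 = 5:
  S[U,U] = ((-3)·(-3) + (0)·(0) + (1)·(1) + (0)·(0) + (2)·(2) + (0)·(0)) / 5 = 14/5 = 2.8
  S[U,V] = ((-3)·(2) + (0)·(-2) + (1)·(-2) + (0)·(0) + (2)·(4) + (0)·(-2)) / 5 = 0/5 = 0
  S[V,V] = ((2)·(2) + (-2)·(-2) + (-2)·(-2) + (0)·(0) + (4)·(4) + (-2)·(-2)) / 5 = 32/5 = 6.4
  S = [[2.8, 0],
 [0, 6.4]].

Step 3 — invert S. det(S) = 2.8·6.4 - (0)² = 17.92.
  S^{-1} = (1/det) · [[d, -b], [-b, a]] = [[0.3571, 0],
 [0, 0.1562]].

Step 4 — quadratic form (x̄ - mu_0)^T · S^{-1} · (x̄ - mu_0):
  S^{-1} · (x̄ - mu_0) = (-0.3571, -0.1562),
  (x̄ - mu_0)^T · [...] = (-1)·(-0.3571) + (-1)·(-0.1562) = 0.5134.

Step 5 — scale by n: T² = 6 · 0.5134 = 3.0804.

T² ≈ 3.0804


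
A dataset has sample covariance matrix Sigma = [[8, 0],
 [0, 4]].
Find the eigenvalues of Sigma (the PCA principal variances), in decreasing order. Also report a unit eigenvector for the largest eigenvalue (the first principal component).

Step 1 — characteristic polynomial of 2×2 Sigma:
  det(Sigma - λI) = λ² - trace · λ + det = 0.
  trace = 8 + 4 = 12, det = 8·4 - (0)² = 32.
Step 2 — discriminant:
  Δ = trace² - 4·det = 144 - 128 = 16.
Step 3 — eigenvalues:
  λ = (trace ± √Δ)/2 = (12 ± 4)/2,
  λ_1 = 8,  λ_2 = 4.

Step 4 — unit eigenvector for λ_1: Sigma is diagonal, so its eigenvectors are the coordinate axes. λ_1 = 8 is the diagonal entry on the first coordinate axis, hence
  v_1 = (1, 0) (||v_1|| = 1).

λ_1 = 8,  λ_2 = 4;  v_1 ≈ (1, 0)


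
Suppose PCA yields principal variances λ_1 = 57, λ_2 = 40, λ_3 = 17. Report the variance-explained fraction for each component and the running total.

Step 1 — total variance = trace(Sigma) = Σ λ_i = 57 + 40 + 17 = 114.

Step 2 — fraction explained by component i = λ_i / Σ λ:
  PC1: 57/114 = 0.5
  PC2: 40/114 = 0.3509
  PC3: 17/114 = 0.1491

Step 3 — cumulative fraction after k components = (λ_1 + ... + λ_k) / Σ λ:
  k = 1: 57/114 = 0.5
  k = 2: (57 + 40)/114 = 97/114 = 0.8509
  k = 3: (57 + 40 + 17)/114 = 114/114 = 1

Summary (fraction, with percent):

explained: PC1 0.5 (50%), PC2 0.3509 (35.09%), PC3 0.1491 (14.91%);  cumulative: 0.5, 0.8509, 1


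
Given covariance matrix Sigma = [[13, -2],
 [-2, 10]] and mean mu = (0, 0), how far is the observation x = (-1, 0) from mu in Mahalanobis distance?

Step 1 — centre the observation: (x - mu) = (-1, 0).

Step 2 — invert Sigma. det(Sigma) = 13·10 - (-2)² = 126.
  Sigma^{-1} = (1/det) · [[d, -b], [-b, a]] = [[0.0794, 0.0159],
 [0.0159, 0.1032]].

Step 3 — form the quadratic (x - mu)^T · Sigma^{-1} · (x - mu):
  Sigma^{-1} · (x - mu) = (-0.0794, -0.0159).
  (x - mu)^T · [Sigma^{-1} · (x - mu)] = (-1)·(-0.0794) + (0)·(-0.0159) = 0.0794.

Step 4 — take square root: d = √(0.0794) ≈ 0.2817.

d(x, mu) = √(0.0794) ≈ 0.2817


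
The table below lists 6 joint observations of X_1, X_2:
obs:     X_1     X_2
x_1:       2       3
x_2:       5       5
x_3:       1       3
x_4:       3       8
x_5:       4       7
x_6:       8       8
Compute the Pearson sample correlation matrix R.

Step 1 — column means:
  mean(X_1) = (2 + 5 + 1 + 3 + 4 + 8) / 6 = 23/6 = 3.8333
  mean(X_2) = (3 + 5 + 3 + 8 + 7 + 8) / 6 = 34/6 = 5.6667

Step 2 — sample variances and covariances s[i,j] = (1/(n-1)) · Σ_k (x_{k,i} - mean_i) · (x_{k,j} - mean_j), with n-1 = 5:
  s[X_1,X_1] = ((-1.8333)·(-1.8333) + (1.1667)·(1.1667) + (-2.8333)·(-2.8333) + (-0.8333)·(-0.8333) + (0.1667)·(0.1667) + (4.1667)·(4.1667)) / 5 = 30.8333/5 = 6.1667
  s[X_1,X_2] = ((-1.8333)·(-2.6667) + (1.1667)·(-0.6667) + (-2.8333)·(-2.6667) + (-0.8333)·(2.3333) + (0.1667)·(1.3333) + (4.1667)·(2.3333)) / 5 = 19.6667/5 = 3.9333
  s[X_2,X_2] = ((-2.6667)·(-2.6667) + (-0.6667)·(-0.6667) + (-2.6667)·(-2.6667) + (2.3333)·(2.3333) + (1.3333)·(1.3333) + (2.3333)·(2.3333)) / 5 = 27.3333/5 = 5.4667
  Sample standard deviations s_i = √(s[i,i]):
  s(X_1) = √(6.1667) = 2.4833
  s(X_2) = √(5.4667) = 2.3381

Step 3 — r_{ij} = s_{ij} / (s_i · s_j):
  r[X_1,X_1] = 1 (diagonal).
  r[X_1,X_2] = 3.9333 / (2.4833 · 2.3381) = 3.9333 / 5.8061 = 0.6774
  r[X_2,X_2] = 1 (diagonal).

R is symmetric with unit diagonal. Assembling:

R = [[1, 0.6774],
 [0.6774, 1]]


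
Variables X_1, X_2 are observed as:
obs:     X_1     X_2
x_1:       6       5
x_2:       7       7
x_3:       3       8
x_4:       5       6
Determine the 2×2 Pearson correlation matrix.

Step 1 — column means:
  mean(X_1) = (6 + 7 + 3 + 5) / 4 = 21/4 = 5.25
  mean(X_2) = (5 + 7 + 8 + 6) / 4 = 26/4 = 6.5

Step 2 — sample variances and covariances s[i,j] = (1/(n-1)) · Σ_k (x_{k,i} - mean_i) · (x_{k,j} - mean_j), with n-1 = 3:
  s[X_1,X_1] = ((0.75)·(0.75) + (1.75)·(1.75) + (-2.25)·(-2.25) + (-0.25)·(-0.25)) / 3 = 8.75/3 = 2.9167
  s[X_1,X_2] = ((0.75)·(-1.5) + (1.75)·(0.5) + (-2.25)·(1.5) + (-0.25)·(-0.5)) / 3 = -3.5/3 = -1.1667
  s[X_2,X_2] = ((-1.5)·(-1.5) + (0.5)·(0.5) + (1.5)·(1.5) + (-0.5)·(-0.5)) / 3 = 5/3 = 1.6667
  Sample standard deviations s_i = √(s[i,i]):
  s(X_1) = √(2.9167) = 1.7078
  s(X_2) = √(1.6667) = 1.291

Step 3 — r_{ij} = s_{ij} / (s_i · s_j):
  r[X_1,X_1] = 1 (diagonal).
  r[X_1,X_2] = -1.1667 / (1.7078 · 1.291) = -1.1667 / 2.2048 = -0.5292
  r[X_2,X_2] = 1 (diagonal).

R is symmetric with unit diagonal. Assembling:

R = [[1, -0.5292],
 [-0.5292, 1]]


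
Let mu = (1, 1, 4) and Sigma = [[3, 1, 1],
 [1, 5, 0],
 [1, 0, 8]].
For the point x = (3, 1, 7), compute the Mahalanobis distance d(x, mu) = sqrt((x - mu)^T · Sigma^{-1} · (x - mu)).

Step 1 — centre the observation: (x - mu) = (2, 0, 3).

Step 2 — invert Sigma (cofactor / det for 3×3, or solve directly):
  Sigma^{-1} = [[0.3738, -0.0748, -0.0467],
 [-0.0748, 0.215, 0.0093],
 [-0.0467, 0.0093, 0.1308]].

Step 3 — form the quadratic (x - mu)^T · Sigma^{-1} · (x - mu):
  Sigma^{-1} · (x - mu) = (0.6075, -0.1215, 0.2991).
  (x - mu)^T · [Sigma^{-1} · (x - mu)] = (2)·(0.6075) + (0)·(-0.1215) + (3)·(0.2991) = 2.1121.

Step 4 — take square root: d = √(2.1121) ≈ 1.4533.

d(x, mu) = √(2.1121) ≈ 1.4533


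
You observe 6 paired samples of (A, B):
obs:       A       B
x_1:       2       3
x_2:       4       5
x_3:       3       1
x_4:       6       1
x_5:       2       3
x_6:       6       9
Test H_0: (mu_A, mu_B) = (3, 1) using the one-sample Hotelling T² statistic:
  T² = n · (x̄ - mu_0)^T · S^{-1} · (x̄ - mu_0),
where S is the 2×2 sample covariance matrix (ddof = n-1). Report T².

Step 1 — sample mean vector:
  mean(A) = (2 + 4 + 3 + 6 + 2 + 6) / 6 = 23/6 = 3.8333
  mean(B) = (3 + 5 + 1 + 1 + 3 + 9) / 6 = 22/6 = 3.6667
  x̄ = (3.8333, 3.6667),  deviation x̄ - mu_0 = (3.8333, 3.6667) - (3, 1) = (0.8333, 2.6667).

Step 2 — sample covariance matrix, S[i,j] = (1/(n-1)) · Σ_k (x_{k,i} - mean_i) · (x_{k,j} - mean_j), divisor n-1 = 5:
  S[A,A] = ((-1.8333)·(-1.8333) + (0.1667)·(0.1667) + (-0.8333)·(-0.8333) + (2.1667)·(2.1667) + (-1.8333)·(-1.8333) + (2.1667)·(2.1667)) / 5 = 16.8333/5 = 3.3667
  S[A,B] = ((-1.8333)·(-0.6667) + (0.1667)·(1.3333) + (-0.8333)·(-2.6667) + (2.1667)·(-2.6667) + (-1.8333)·(-0.6667) + (2.1667)·(5.3333)) / 5 = 10.6667/5 = 2.1333
  S[B,B] = ((-0.6667)·(-0.6667) + (1.3333)·(1.3333) + (-2.6667)·(-2.6667) + (-2.6667)·(-2.6667) + (-0.6667)·(-0.6667) + (5.3333)·(5.3333)) / 5 = 45.3333/5 = 9.0667
  S = [[3.3667, 2.1333],
 [2.1333, 9.0667]].

Step 3 — invert S. det(S) = 3.3667·9.0667 - (2.1333)² = 25.9733.
  S^{-1} = (1/det) · [[d, -b], [-b, a]] = [[0.3491, -0.0821],
 [-0.0821, 0.1296]].

Step 4 — quadratic form (x̄ - mu_0)^T · S^{-1} · (x̄ - mu_0):
  S^{-1} · (x̄ - mu_0) = (0.0719, 0.2772),
  (x̄ - mu_0)^T · [...] = (0.8333)·(0.0719) + (2.6667)·(0.2772) = 0.7991.

Step 5 — scale by n: T² = 6 · 0.7991 = 4.7947.

T² ≈ 4.7947


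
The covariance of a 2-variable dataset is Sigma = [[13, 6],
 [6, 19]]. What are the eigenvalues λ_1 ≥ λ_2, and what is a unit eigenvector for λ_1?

Step 1 — characteristic polynomial of 2×2 Sigma:
  det(Sigma - λI) = λ² - trace · λ + det = 0.
  trace = 13 + 19 = 32, det = 13·19 - (6)² = 211.
Step 2 — discriminant:
  Δ = trace² - 4·det = 1024 - 844 = 180.
Step 3 — eigenvalues:
  λ = (trace ± √Δ)/2 = (32 ± 13.4164)/2,
  λ_1 = 22.7082,  λ_2 = 9.2918.

Step 4 — unit eigenvector for λ_1: solve (Sigma - λ_1 I)v = 0. First row:
  (13 - 22.7082)·v_x + (6)·v_y = 0, i.e. (-9.7082)·v_x + (6)·v_y = 0,
  so v ∝ (b, λ_1 - a) = (6, 9.7082) = u.
  ||u|| = √((6)² + (9.7082)²) = √(130.2492) ≈ 11.4127,
  v_1 = u/||u|| ≈ (0.5257, 0.8507) (||v_1|| = 1).

λ_1 = 22.7082,  λ_2 = 9.2918;  v_1 ≈ (0.5257, 0.8507)


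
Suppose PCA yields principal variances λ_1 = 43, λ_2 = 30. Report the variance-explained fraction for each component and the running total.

Step 1 — total variance = trace(Sigma) = Σ λ_i = 43 + 30 = 73.

Step 2 — fraction explained by component i = λ_i / Σ λ:
  PC1: 43/73 = 0.589
  PC2: 30/73 = 0.411

Step 3 — cumulative fraction after k components = (λ_1 + ... + λ_k) / Σ λ:
  k = 1: 43/73 = 0.589
  k = 2: (43 + 30)/73 = 73/73 = 1

Summary (fraction, with percent):

explained: PC1 0.589 (58.9%), PC2 0.411 (41.1%);  cumulative: 0.589, 1


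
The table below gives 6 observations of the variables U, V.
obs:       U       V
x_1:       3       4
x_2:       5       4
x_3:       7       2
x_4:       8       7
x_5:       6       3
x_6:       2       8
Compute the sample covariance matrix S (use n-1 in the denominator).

Step 1 — column means:
  mean(U) = (3 + 5 + 7 + 8 + 6 + 2) / 6 = 31/6 = 5.1667
  mean(V) = (4 + 4 + 2 + 7 + 3 + 8) / 6 = 28/6 = 4.6667

Step 2 — sample covariance S[i,j] = (1/(n-1)) · Σ_k (x_{k,i} - mean_i) · (x_{k,j} - mean_j), with n-1 = 5.
  S[U,U] = ((-2.1667)·(-2.1667) + (-0.1667)·(-0.1667) + (1.8333)·(1.8333) + (2.8333)·(2.8333) + (0.8333)·(0.8333) + (-3.1667)·(-3.1667)) / 5 = 26.8333/5 = 5.3667
  S[U,V] = ((-2.1667)·(-0.6667) + (-0.1667)·(-0.6667) + (1.8333)·(-2.6667) + (2.8333)·(2.3333) + (0.8333)·(-1.6667) + (-3.1667)·(3.3333)) / 5 = -8.6667/5 = -1.7333
  S[V,V] = ((-0.6667)·(-0.6667) + (-0.6667)·(-0.6667) + (-2.6667)·(-2.6667) + (2.3333)·(2.3333) + (-1.6667)·(-1.6667) + (3.3333)·(3.3333)) / 5 = 27.3333/5 = 5.4667

S is symmetric (S[j,i] = S[i,j]). Assembling:

S = [[5.3667, -1.7333],
 [-1.7333, 5.4667]]


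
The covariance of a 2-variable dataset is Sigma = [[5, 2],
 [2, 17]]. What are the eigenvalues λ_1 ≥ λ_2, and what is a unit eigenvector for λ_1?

Step 1 — characteristic polynomial of 2×2 Sigma:
  det(Sigma - λI) = λ² - trace · λ + det = 0.
  trace = 5 + 17 = 22, det = 5·17 - (2)² = 81.
Step 2 — discriminant:
  Δ = trace² - 4·det = 484 - 324 = 160.
Step 3 — eigenvalues:
  λ = (trace ± √Δ)/2 = (22 ± 12.6491)/2,
  λ_1 = 17.3246,  λ_2 = 4.6754.

Step 4 — unit eigenvector for λ_1: solve (Sigma - λ_1 I)v = 0. First row:
  (5 - 17.3246)·v_x + (2)·v_y = 0, i.e. (-12.3246)·v_x + (2)·v_y = 0,
  so v ∝ (b, λ_1 - a) = (2, 12.3246) = u.
  ||u|| = √((2)² + (12.3246)²) = √(155.8947) ≈ 12.4858,
  v_1 = u/||u|| ≈ (0.1602, 0.9871) (||v_1|| = 1).

λ_1 = 17.3246,  λ_2 = 4.6754;  v_1 ≈ (0.1602, 0.9871)


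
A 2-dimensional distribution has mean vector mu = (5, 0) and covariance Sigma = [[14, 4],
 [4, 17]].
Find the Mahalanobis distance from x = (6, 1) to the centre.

Step 1 — centre the observation: (x - mu) = (1, 1).

Step 2 — invert Sigma. det(Sigma) = 14·17 - (4)² = 222.
  Sigma^{-1} = (1/det) · [[d, -b], [-b, a]] = [[0.0766, -0.018],
 [-0.018, 0.0631]].

Step 3 — form the quadratic (x - mu)^T · Sigma^{-1} · (x - mu):
  Sigma^{-1} · (x - mu) = (0.0586, 0.045).
  (x - mu)^T · [Sigma^{-1} · (x - mu)] = (1)·(0.0586) + (1)·(0.045) = 0.1036.

Step 4 — take square root: d = √(0.1036) ≈ 0.3219.

d(x, mu) = √(0.1036) ≈ 0.3219


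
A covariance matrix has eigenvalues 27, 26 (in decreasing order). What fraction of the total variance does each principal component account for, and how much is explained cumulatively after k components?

Step 1 — total variance = trace(Sigma) = Σ λ_i = 27 + 26 = 53.

Step 2 — fraction explained by component i = λ_i / Σ λ:
  PC1: 27/53 = 0.5094
  PC2: 26/53 = 0.4906

Step 3 — cumulative fraction after k components = (λ_1 + ... + λ_k) / Σ λ:
  k = 1: 27/53 = 0.5094
  k = 2: (27 + 26)/53 = 53/53 = 1

Summary (fraction, with percent):

explained: PC1 0.5094 (50.94%), PC2 0.4906 (49.06%);  cumulative: 0.5094, 1


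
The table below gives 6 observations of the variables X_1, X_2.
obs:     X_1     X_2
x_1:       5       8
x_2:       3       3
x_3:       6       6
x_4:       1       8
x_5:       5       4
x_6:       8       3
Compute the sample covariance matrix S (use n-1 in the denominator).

Step 1 — column means:
  mean(X_1) = (5 + 3 + 6 + 1 + 5 + 8) / 6 = 28/6 = 4.6667
  mean(X_2) = (8 + 3 + 6 + 8 + 4 + 3) / 6 = 32/6 = 5.3333

Step 2 — sample covariance S[i,j] = (1/(n-1)) · Σ_k (x_{k,i} - mean_i) · (x_{k,j} - mean_j), with n-1 = 5.
  S[X_1,X_1] = ((0.3333)·(0.3333) + (-1.6667)·(-1.6667) + (1.3333)·(1.3333) + (-3.6667)·(-3.6667) + (0.3333)·(0.3333) + (3.3333)·(3.3333)) / 5 = 29.3333/5 = 5.8667
  S[X_1,X_2] = ((0.3333)·(2.6667) + (-1.6667)·(-2.3333) + (1.3333)·(0.6667) + (-3.6667)·(2.6667) + (0.3333)·(-1.3333) + (3.3333)·(-2.3333)) / 5 = -12.3333/5 = -2.4667
  S[X_2,X_2] = ((2.6667)·(2.6667) + (-2.3333)·(-2.3333) + (0.6667)·(0.6667) + (2.6667)·(2.6667) + (-1.3333)·(-1.3333) + (-2.3333)·(-2.3333)) / 5 = 27.3333/5 = 5.4667

S is symmetric (S[j,i] = S[i,j]). Assembling:

S = [[5.8667, -2.4667],
 [-2.4667, 5.4667]]


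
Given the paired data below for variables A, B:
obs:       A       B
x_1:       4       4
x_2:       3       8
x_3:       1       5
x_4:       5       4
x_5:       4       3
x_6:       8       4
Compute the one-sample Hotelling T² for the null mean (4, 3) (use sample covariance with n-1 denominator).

Step 1 — sample mean vector:
  mean(A) = (4 + 3 + 1 + 5 + 4 + 8) / 6 = 25/6 = 4.1667
  mean(B) = (4 + 8 + 5 + 4 + 3 + 4) / 6 = 28/6 = 4.6667
  x̄ = (4.1667, 4.6667),  deviation x̄ - mu_0 = (4.1667, 4.6667) - (4, 3) = (0.1667, 1.6667).

Step 2 — sample covariance matrix, S[i,j] = (1/(n-1)) · Σ_k (x_{k,i} - mean_i) · (x_{k,j} - mean_j), divisor n-1 = 5:
  S[A,A] = ((-0.1667)·(-0.1667) + (-1.1667)·(-1.1667) + (-3.1667)·(-3.1667) + (0.8333)·(0.8333) + (-0.1667)·(-0.1667) + (3.8333)·(3.8333)) / 5 = 26.8333/5 = 5.3667
  S[A,B] = ((-0.1667)·(-0.6667) + (-1.1667)·(3.3333) + (-3.1667)·(0.3333) + (0.8333)·(-0.6667) + (-0.1667)·(-1.6667) + (3.8333)·(-0.6667)) / 5 = -7.6667/5 = -1.5333
  S[B,B] = ((-0.6667)·(-0.6667) + (3.3333)·(3.3333) + (0.3333)·(0.3333) + (-0.6667)·(-0.6667) + (-1.6667)·(-1.6667) + (-0.6667)·(-0.6667)) / 5 = 15.3333/5 = 3.0667
  S = [[5.3667, -1.5333],
 [-1.5333, 3.0667]].

Step 3 — invert S. det(S) = 5.3667·3.0667 - (-1.5333)² = 14.1067.
  S^{-1} = (1/det) · [[d, -b], [-b, a]] = [[0.2174, 0.1087],
 [0.1087, 0.3804]].

Step 4 — quadratic form (x̄ - mu_0)^T · S^{-1} · (x̄ - mu_0):
  S^{-1} · (x̄ - mu_0) = (0.2174, 0.6522),
  (x̄ - mu_0)^T · [...] = (0.1667)·(0.2174) + (1.6667)·(0.6522) = 1.1232.

Step 5 — scale by n: T² = 6 · 1.1232 = 6.7391.

T² ≈ 6.7391


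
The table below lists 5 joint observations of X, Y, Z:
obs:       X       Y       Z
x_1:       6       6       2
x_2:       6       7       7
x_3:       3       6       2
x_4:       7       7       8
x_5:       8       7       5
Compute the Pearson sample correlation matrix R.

Step 1 — column means:
  mean(X) = (6 + 6 + 3 + 7 + 8) / 5 = 30/5 = 6
  mean(Y) = (6 + 7 + 6 + 7 + 7) / 5 = 33/5 = 6.6
  mean(Z) = (2 + 7 + 2 + 8 + 5) / 5 = 24/5 = 4.8

Step 2 — sample variances and covariances s[i,j] = (1/(n-1)) · Σ_k (x_{k,i} - mean_i) · (x_{k,j} - mean_j), with n-1 = 4:
  s[X,X] = ((0)·(0) + (0)·(0) + (-3)·(-3) + (1)·(1) + (2)·(2)) / 4 = 14/4 = 3.5
  s[X,Y] = ((0)·(-0.6) + (0)·(0.4) + (-3)·(-0.6) + (1)·(0.4) + (2)·(0.4)) / 4 = 3/4 = 0.75
  s[X,Z] = ((0)·(-2.8) + (0)·(2.2) + (-3)·(-2.8) + (1)·(3.2) + (2)·(0.2)) / 4 = 12/4 = 3
  s[Y,Y] = ((-0.6)·(-0.6) + (0.4)·(0.4) + (-0.6)·(-0.6) + (0.4)·(0.4) + (0.4)·(0.4)) / 4 = 1.2/4 = 0.3
  s[Y,Z] = ((-0.6)·(-2.8) + (0.4)·(2.2) + (-0.6)·(-2.8) + (0.4)·(3.2) + (0.4)·(0.2)) / 4 = 5.6/4 = 1.4
  s[Z,Z] = ((-2.8)·(-2.8) + (2.2)·(2.2) + (-2.8)·(-2.8) + (3.2)·(3.2) + (0.2)·(0.2)) / 4 = 30.8/4 = 7.7
  Sample standard deviations s_i = √(s[i,i]):
  s(X) = √(3.5) = 1.8708
  s(Y) = √(0.3) = 0.5477
  s(Z) = √(7.7) = 2.7749

Step 3 — r_{ij} = s_{ij} / (s_i · s_j):
  r[X,X] = 1 (diagonal).
  r[X,Y] = 0.75 / (1.8708 · 0.5477) = 0.75 / 1.0247 = 0.7319
  r[X,Z] = 3 / (1.8708 · 2.7749) = 3 / 5.1913 = 0.5779
  r[Y,Y] = 1 (diagonal).
  r[Y,Z] = 1.4 / (0.5477 · 2.7749) = 1.4 / 1.5199 = 0.9211
  r[Z,Z] = 1 (diagonal).

R is symmetric with unit diagonal. Assembling:

R = [[1, 0.7319, 0.5779],
 [0.7319, 1, 0.9211],
 [0.5779, 0.9211, 1]]


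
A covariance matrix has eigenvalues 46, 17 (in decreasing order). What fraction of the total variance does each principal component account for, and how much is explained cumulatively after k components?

Step 1 — total variance = trace(Sigma) = Σ λ_i = 46 + 17 = 63.

Step 2 — fraction explained by component i = λ_i / Σ λ:
  PC1: 46/63 = 0.7302
  PC2: 17/63 = 0.2698

Step 3 — cumulative fraction after k components = (λ_1 + ... + λ_k) / Σ λ:
  k = 1: 46/63 = 0.7302
  k = 2: (46 + 17)/63 = 63/63 = 1

Summary (fraction, with percent):

explained: PC1 0.7302 (73.02%), PC2 0.2698 (26.98%);  cumulative: 0.7302, 1


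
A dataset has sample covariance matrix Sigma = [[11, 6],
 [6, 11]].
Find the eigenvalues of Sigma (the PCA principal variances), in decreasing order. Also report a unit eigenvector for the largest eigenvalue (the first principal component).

Step 1 — characteristic polynomial of 2×2 Sigma:
  det(Sigma - λI) = λ² - trace · λ + det = 0.
  trace = 11 + 11 = 22, det = 11·11 - (6)² = 85.
Step 2 — discriminant:
  Δ = trace² - 4·det = 484 - 340 = 144.
Step 3 — eigenvalues:
  λ = (trace ± √Δ)/2 = (22 ± 12)/2,
  λ_1 = 17,  λ_2 = 5.

Step 4 — unit eigenvector for λ_1: solve (Sigma - λ_1 I)v = 0. First row:
  (11 - 17)·v_x + (6)·v_y = 0, i.e. (-6)·v_x + (6)·v_y = 0,
  so v ∝ (b, λ_1 - a) = (6, 6) = u.
  ||u|| = √((6)² + (6)²) = √(72) ≈ 8.4853,
  v_1 = u/||u|| ≈ (0.7071, 0.7071) (||v_1|| = 1).

λ_1 = 17,  λ_2 = 5;  v_1 ≈ (0.7071, 0.7071)


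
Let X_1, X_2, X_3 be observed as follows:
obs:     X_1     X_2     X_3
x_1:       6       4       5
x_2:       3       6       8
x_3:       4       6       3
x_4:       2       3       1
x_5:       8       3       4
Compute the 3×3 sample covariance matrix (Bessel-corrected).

Step 1 — column means:
  mean(X_1) = (6 + 3 + 4 + 2 + 8) / 5 = 23/5 = 4.6
  mean(X_2) = (4 + 6 + 6 + 3 + 3) / 5 = 22/5 = 4.4
  mean(X_3) = (5 + 8 + 3 + 1 + 4) / 5 = 21/5 = 4.2

Step 2 — sample covariance S[i,j] = (1/(n-1)) · Σ_k (x_{k,i} - mean_i) · (x_{k,j} - mean_j), with n-1 = 4.
  S[X_1,X_1] = ((1.4)·(1.4) + (-1.6)·(-1.6) + (-0.6)·(-0.6) + (-2.6)·(-2.6) + (3.4)·(3.4)) / 4 = 23.2/4 = 5.8
  S[X_1,X_2] = ((1.4)·(-0.4) + (-1.6)·(1.6) + (-0.6)·(1.6) + (-2.6)·(-1.4) + (3.4)·(-1.4)) / 4 = -5.2/4 = -1.3
  S[X_1,X_3] = ((1.4)·(0.8) + (-1.6)·(3.8) + (-0.6)·(-1.2) + (-2.6)·(-3.2) + (3.4)·(-0.2)) / 4 = 3.4/4 = 0.85
  S[X_2,X_2] = ((-0.4)·(-0.4) + (1.6)·(1.6) + (1.6)·(1.6) + (-1.4)·(-1.4) + (-1.4)·(-1.4)) / 4 = 9.2/4 = 2.3
  S[X_2,X_3] = ((-0.4)·(0.8) + (1.6)·(3.8) + (1.6)·(-1.2) + (-1.4)·(-3.2) + (-1.4)·(-0.2)) / 4 = 8.6/4 = 2.15
  S[X_3,X_3] = ((0.8)·(0.8) + (3.8)·(3.8) + (-1.2)·(-1.2) + (-3.2)·(-3.2) + (-0.2)·(-0.2)) / 4 = 26.8/4 = 6.7

S is symmetric (S[j,i] = S[i,j]). Assembling:

S = [[5.8, -1.3, 0.85],
 [-1.3, 2.3, 2.15],
 [0.85, 2.15, 6.7]]


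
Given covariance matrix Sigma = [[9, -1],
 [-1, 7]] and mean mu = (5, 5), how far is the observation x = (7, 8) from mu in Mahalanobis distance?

Step 1 — centre the observation: (x - mu) = (2, 3).

Step 2 — invert Sigma. det(Sigma) = 9·7 - (-1)² = 62.
  Sigma^{-1} = (1/det) · [[d, -b], [-b, a]] = [[0.1129, 0.0161],
 [0.0161, 0.1452]].

Step 3 — form the quadratic (x - mu)^T · Sigma^{-1} · (x - mu):
  Sigma^{-1} · (x - mu) = (0.2742, 0.4677).
  (x - mu)^T · [Sigma^{-1} · (x - mu)] = (2)·(0.2742) + (3)·(0.4677) = 1.9516.

Step 4 — take square root: d = √(1.9516) ≈ 1.397.

d(x, mu) = √(1.9516) ≈ 1.397


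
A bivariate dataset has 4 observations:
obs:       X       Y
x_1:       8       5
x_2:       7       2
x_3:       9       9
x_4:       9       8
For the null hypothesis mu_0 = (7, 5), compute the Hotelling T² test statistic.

Step 1 — sample mean vector:
  mean(X) = (8 + 7 + 9 + 9) / 4 = 33/4 = 8.25
  mean(Y) = (5 + 2 + 9 + 8) / 4 = 24/4 = 6
  x̄ = (8.25, 6),  deviation x̄ - mu_0 = (8.25, 6) - (7, 5) = (1.25, 1).

Step 2 — sample covariance matrix, S[i,j] = (1/(n-1)) · Σ_k (x_{k,i} - mean_i) · (x_{k,j} - mean_j), divisor n-1 = 3:
  S[X,X] = ((-0.25)·(-0.25) + (-1.25)·(-1.25) + (0.75)·(0.75) + (0.75)·(0.75)) / 3 = 2.75/3 = 0.9167
  S[X,Y] = ((-0.25)·(-1) + (-1.25)·(-4) + (0.75)·(3) + (0.75)·(2)) / 3 = 9/3 = 3
  S[Y,Y] = ((-1)·(-1) + (-4)·(-4) + (3)·(3) + (2)·(2)) / 3 = 30/3 = 10
  S = [[0.9167, 3],
 [3, 10]].

Step 3 — invert S. det(S) = 0.9167·10 - (3)² = 0.1667.
  S^{-1} = (1/det) · [[d, -b], [-b, a]] = [[60, -18],
 [-18, 5.5]].

Step 4 — quadratic form (x̄ - mu_0)^T · S^{-1} · (x̄ - mu_0):
  S^{-1} · (x̄ - mu_0) = (57, -17),
  (x̄ - mu_0)^T · [...] = (1.25)·(57) + (1)·(-17) = 54.25.

Step 5 — scale by n: T² = 4 · 54.25 = 217.

T² ≈ 217


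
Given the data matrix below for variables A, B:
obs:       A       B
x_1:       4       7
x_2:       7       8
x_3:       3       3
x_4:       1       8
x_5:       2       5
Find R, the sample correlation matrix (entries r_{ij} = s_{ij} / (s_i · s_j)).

Step 1 — column means:
  mean(A) = (4 + 7 + 3 + 1 + 2) / 5 = 17/5 = 3.4
  mean(B) = (7 + 8 + 3 + 8 + 5) / 5 = 31/5 = 6.2

Step 2 — sample variances and covariances s[i,j] = (1/(n-1)) · Σ_k (x_{k,i} - mean_i) · (x_{k,j} - mean_j), with n-1 = 4:
  s[A,A] = ((0.6)·(0.6) + (3.6)·(3.6) + (-0.4)·(-0.4) + (-2.4)·(-2.4) + (-1.4)·(-1.4)) / 4 = 21.2/4 = 5.3
  s[A,B] = ((0.6)·(0.8) + (3.6)·(1.8) + (-0.4)·(-3.2) + (-2.4)·(1.8) + (-1.4)·(-1.2)) / 4 = 5.6/4 = 1.4
  s[B,B] = ((0.8)·(0.8) + (1.8)·(1.8) + (-3.2)·(-3.2) + (1.8)·(1.8) + (-1.2)·(-1.2)) / 4 = 18.8/4 = 4.7
  Sample standard deviations s_i = √(s[i,i]):
  s(A) = √(5.3) = 2.3022
  s(B) = √(4.7) = 2.1679

Step 3 — r_{ij} = s_{ij} / (s_i · s_j):
  r[A,A] = 1 (diagonal).
  r[A,B] = 1.4 / (2.3022 · 2.1679) = 1.4 / 4.991 = 0.2805
  r[B,B] = 1 (diagonal).

R is symmetric with unit diagonal. Assembling:

R = [[1, 0.2805],
 [0.2805, 1]]


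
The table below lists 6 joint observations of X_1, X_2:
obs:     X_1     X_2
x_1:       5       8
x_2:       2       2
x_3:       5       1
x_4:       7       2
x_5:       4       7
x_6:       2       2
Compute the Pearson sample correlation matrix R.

Step 1 — column means:
  mean(X_1) = (5 + 2 + 5 + 7 + 4 + 2) / 6 = 25/6 = 4.1667
  mean(X_2) = (8 + 2 + 1 + 2 + 7 + 2) / 6 = 22/6 = 3.6667

Step 2 — sample variances and covariances s[i,j] = (1/(n-1)) · Σ_k (x_{k,i} - mean_i) · (x_{k,j} - mean_j), with n-1 = 5:
  s[X_1,X_1] = ((0.8333)·(0.8333) + (-2.1667)·(-2.1667) + (0.8333)·(0.8333) + (2.8333)·(2.8333) + (-0.1667)·(-0.1667) + (-2.1667)·(-2.1667)) / 5 = 18.8333/5 = 3.7667
  s[X_1,X_2] = ((0.8333)·(4.3333) + (-2.1667)·(-1.6667) + (0.8333)·(-2.6667) + (2.8333)·(-1.6667) + (-0.1667)·(3.3333) + (-2.1667)·(-1.6667)) / 5 = 3.3333/5 = 0.6667
  s[X_2,X_2] = ((4.3333)·(4.3333) + (-1.6667)·(-1.6667) + (-2.6667)·(-2.6667) + (-1.6667)·(-1.6667) + (3.3333)·(3.3333) + (-1.6667)·(-1.6667)) / 5 = 45.3333/5 = 9.0667
  Sample standard deviations s_i = √(s[i,i]):
  s(X_1) = √(3.7667) = 1.9408
  s(X_2) = √(9.0667) = 3.0111

Step 3 — r_{ij} = s_{ij} / (s_i · s_j):
  r[X_1,X_1] = 1 (diagonal).
  r[X_1,X_2] = 0.6667 / (1.9408 · 3.0111) = 0.6667 / 5.8439 = 0.1141
  r[X_2,X_2] = 1 (diagonal).

R is symmetric with unit diagonal. Assembling:

R = [[1, 0.1141],
 [0.1141, 1]]


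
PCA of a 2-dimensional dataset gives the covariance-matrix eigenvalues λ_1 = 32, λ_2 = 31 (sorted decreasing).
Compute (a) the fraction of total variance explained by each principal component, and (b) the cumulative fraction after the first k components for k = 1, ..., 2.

Step 1 — total variance = trace(Sigma) = Σ λ_i = 32 + 31 = 63.

Step 2 — fraction explained by component i = λ_i / Σ λ:
  PC1: 32/63 = 0.5079
  PC2: 31/63 = 0.4921

Step 3 — cumulative fraction after k components = (λ_1 + ... + λ_k) / Σ λ:
  k = 1: 32/63 = 0.5079
  k = 2: (32 + 31)/63 = 63/63 = 1

Summary (fraction, with percent):

explained: PC1 0.5079 (50.79%), PC2 0.4921 (49.21%);  cumulative: 0.5079, 1


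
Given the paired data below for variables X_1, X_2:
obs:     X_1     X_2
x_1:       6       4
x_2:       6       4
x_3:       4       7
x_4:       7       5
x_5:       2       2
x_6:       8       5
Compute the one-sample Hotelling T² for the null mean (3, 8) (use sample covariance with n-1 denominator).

Step 1 — sample mean vector:
  mean(X_1) = (6 + 6 + 4 + 7 + 2 + 8) / 6 = 33/6 = 5.5
  mean(X_2) = (4 + 4 + 7 + 5 + 2 + 5) / 6 = 27/6 = 4.5
  x̄ = (5.5, 4.5),  deviation x̄ - mu_0 = (5.5, 4.5) - (3, 8) = (2.5, -3.5).

Step 2 — sample covariance matrix, S[i,j] = (1/(n-1)) · Σ_k (x_{k,i} - mean_i) · (x_{k,j} - mean_j), divisor n-1 = 5:
  S[X_1,X_1] = ((0.5)·(0.5) + (0.5)·(0.5) + (-1.5)·(-1.5) + (1.5)·(1.5) + (-3.5)·(-3.5) + (2.5)·(2.5)) / 5 = 23.5/5 = 4.7
  S[X_1,X_2] = ((0.5)·(-0.5) + (0.5)·(-0.5) + (-1.5)·(2.5) + (1.5)·(0.5) + (-3.5)·(-2.5) + (2.5)·(0.5)) / 5 = 6.5/5 = 1.3
  S[X_2,X_2] = ((-0.5)·(-0.5) + (-0.5)·(-0.5) + (2.5)·(2.5) + (0.5)·(0.5) + (-2.5)·(-2.5) + (0.5)·(0.5)) / 5 = 13.5/5 = 2.7
  S = [[4.7, 1.3],
 [1.3, 2.7]].

Step 3 — invert S. det(S) = 4.7·2.7 - (1.3)² = 11.
  S^{-1} = (1/det) · [[d, -b], [-b, a]] = [[0.2455, -0.1182],
 [-0.1182, 0.4273]].

Step 4 — quadratic form (x̄ - mu_0)^T · S^{-1} · (x̄ - mu_0):
  S^{-1} · (x̄ - mu_0) = (1.0273, -1.7909),
  (x̄ - mu_0)^T · [...] = (2.5)·(1.0273) + (-3.5)·(-1.7909) = 8.8364.

Step 5 — scale by n: T² = 6 · 8.8364 = 53.0182.

T² ≈ 53.0182


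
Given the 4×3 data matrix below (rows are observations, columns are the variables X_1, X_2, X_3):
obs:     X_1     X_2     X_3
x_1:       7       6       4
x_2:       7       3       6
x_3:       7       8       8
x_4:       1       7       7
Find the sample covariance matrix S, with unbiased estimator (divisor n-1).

Step 1 — column means:
  mean(X_1) = (7 + 7 + 7 + 1) / 4 = 22/4 = 5.5
  mean(X_2) = (6 + 3 + 8 + 7) / 4 = 24/4 = 6
  mean(X_3) = (4 + 6 + 8 + 7) / 4 = 25/4 = 6.25

Step 2 — sample covariance S[i,j] = (1/(n-1)) · Σ_k (x_{k,i} - mean_i) · (x_{k,j} - mean_j), with n-1 = 3.
  S[X_1,X_1] = ((1.5)·(1.5) + (1.5)·(1.5) + (1.5)·(1.5) + (-4.5)·(-4.5)) / 3 = 27/3 = 9
  S[X_1,X_2] = ((1.5)·(0) + (1.5)·(-3) + (1.5)·(2) + (-4.5)·(1)) / 3 = -6/3 = -2
  S[X_1,X_3] = ((1.5)·(-2.25) + (1.5)·(-0.25) + (1.5)·(1.75) + (-4.5)·(0.75)) / 3 = -4.5/3 = -1.5
  S[X_2,X_2] = ((0)·(0) + (-3)·(-3) + (2)·(2) + (1)·(1)) / 3 = 14/3 = 4.6667
  S[X_2,X_3] = ((0)·(-2.25) + (-3)·(-0.25) + (2)·(1.75) + (1)·(0.75)) / 3 = 5/3 = 1.6667
  S[X_3,X_3] = ((-2.25)·(-2.25) + (-0.25)·(-0.25) + (1.75)·(1.75) + (0.75)·(0.75)) / 3 = 8.75/3 = 2.9167

S is symmetric (S[j,i] = S[i,j]). Assembling:

S = [[9, -2, -1.5],
 [-2, 4.6667, 1.6667],
 [-1.5, 1.6667, 2.9167]]


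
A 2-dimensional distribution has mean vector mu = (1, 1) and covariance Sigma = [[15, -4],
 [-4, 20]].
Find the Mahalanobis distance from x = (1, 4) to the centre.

Step 1 — centre the observation: (x - mu) = (0, 3).

Step 2 — invert Sigma. det(Sigma) = 15·20 - (-4)² = 284.
  Sigma^{-1} = (1/det) · [[d, -b], [-b, a]] = [[0.0704, 0.0141],
 [0.0141, 0.0528]].

Step 3 — form the quadratic (x - mu)^T · Sigma^{-1} · (x - mu):
  Sigma^{-1} · (x - mu) = (0.0423, 0.1585).
  (x - mu)^T · [Sigma^{-1} · (x - mu)] = (0)·(0.0423) + (3)·(0.1585) = 0.4754.

Step 4 — take square root: d = √(0.4754) ≈ 0.6895.

d(x, mu) = √(0.4754) ≈ 0.6895
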